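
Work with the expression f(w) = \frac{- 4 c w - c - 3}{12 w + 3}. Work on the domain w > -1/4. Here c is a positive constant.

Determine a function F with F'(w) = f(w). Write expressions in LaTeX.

An antiderivative is F(w) = - \frac{4 c w + 3 \log{\left(2 w + \frac{1}{2} \right)}}{12}.

Check any antiderivative F(w) by computing F'(w) and comparing it with f(w).
Check: d/dw[- \frac{4 c w + 3 \log{\left(2 w + \frac{1}{2} \right)}}{12}] = \frac{- 4 c w - c - 3}{12 w + 3} = f(w).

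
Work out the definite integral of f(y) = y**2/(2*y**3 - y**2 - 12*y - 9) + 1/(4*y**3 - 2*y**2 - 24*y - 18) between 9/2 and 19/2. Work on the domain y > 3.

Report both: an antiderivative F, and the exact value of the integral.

The denominator factors as 2*(y - 3)*(y + 1)*(2*y + 3); partial fractions split f into directly integrable pieces: 11/(9*(2*y + 3)) - 3/(8*(y + 1)) + 19/(72*(y - 3)).
F(y) = 19*log(y - 3)/72 - 3*log(y + 1)/8 + 11*log(y + 3/2)/18 is an antiderivative of f.
Check: d/dy[19*log(y - 3)/72 - 3*log(y + 1)/8 + 11*log(y + 3/2)/18] = (2*y**2 + 1)/(4*y**3 - 2*y**2 - 24*y - 18), which equals f(y).
F(19/2) = -3*log(21/2)/8 + 19*log(13/2)/72 + 11*log(11)/18; F(9/2) = -3*log(11/2)/8 + 19*log(3/2)/72 + 11*log(6)/18.
Integral = F(19/2) - F(9/2) = -11*log(6)/18 - 3*log(21/2)/8 - 19*log(3/2)/72 + 19*log(13/2)/72 + 3*log(11/2)/8 + 11*log(11)/18.

Antiderivative: F(y) = 19*log(y - 3)/72 - 3*log(y + 1)/8 + 11*log(y + 3/2)/18; value = -11*log(6)/18 - 3*log(21/2)/8 - 19*log(3/2)/72 + 19*log(13/2)/72 + 3*log(11/2)/8 + 11*log(11)/18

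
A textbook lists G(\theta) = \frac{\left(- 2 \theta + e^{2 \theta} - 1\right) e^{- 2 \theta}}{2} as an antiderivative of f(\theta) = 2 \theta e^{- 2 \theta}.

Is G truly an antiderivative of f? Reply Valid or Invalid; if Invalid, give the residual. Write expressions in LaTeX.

d/d\theta[G] = 2 \theta e^{- 2 \theta}
This equals f(\theta) exactly, so the claim holds.

Valid - differentiating G returns exactly f.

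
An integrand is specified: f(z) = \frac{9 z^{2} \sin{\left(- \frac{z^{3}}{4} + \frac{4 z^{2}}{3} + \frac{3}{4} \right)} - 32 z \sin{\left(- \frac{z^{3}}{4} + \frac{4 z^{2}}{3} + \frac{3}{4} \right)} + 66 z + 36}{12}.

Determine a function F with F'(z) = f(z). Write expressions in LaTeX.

An antiderivative is F(z) = \frac{11 z^{2}}{4} + 3 z + \cos{\left(- \frac{z^{3}}{4} + \frac{4 z^{2}}{3} + \frac{3}{4} \right)}.

A first test for any F(z): its z-derivative must equal f(z) identically.
Check: d/dz[\frac{11 z^{2}}{4} + 3 z + \cos{\left(- \frac{z^{3}}{4} + \frac{4 z^{2}}{3} + \frac{3}{4} \right)}] = \frac{3 z^{2} \sin{\left(- \frac{z^{3}}{4} + \frac{4 z^{2}}{3} + \frac{3}{4} \right)}}{4} - \frac{8 z \sin{\left(- \frac{z^{3}}{4} + \frac{4 z^{2}}{3} + \frac{3}{4} \right)}}{3} + \frac{11 z}{2} + 3, which equals f(z).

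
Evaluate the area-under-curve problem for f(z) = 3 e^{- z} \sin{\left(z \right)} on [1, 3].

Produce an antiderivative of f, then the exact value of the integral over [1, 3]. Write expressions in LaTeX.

A candidate is checked by its d/dz: the result must match f(z).
F(z) = - \frac{3 e^{- z} \sin{\left(z \right)}}{2} - \frac{3 e^{- z} \cos{\left(z \right)}}{2} is an antiderivative of f.
Check: d/dz[- \frac{3 e^{- z} \sin{\left(z \right)}}{2} - \frac{3 e^{- z} \cos{\left(z \right)}}{2}] = 3 e^{- z} \sin{\left(z \right)} = f(z).
F(3) = - \frac{3 \sin{\left(3 \right)}}{2 e^{3}} - \frac{3 \cos{\left(3 \right)}}{2 e^{3}}; F(1) = - \frac{3 \sin{\left(1 \right)}}{2 e} - \frac{3 \cos{\left(1 \right)}}{2 e}.
Integral = F(3) - F(1) = - \frac{3 \sin{\left(3 \right)}}{2 e^{3}} - \frac{3 \cos{\left(3 \right)}}{2 e^{3}} + \frac{3 \cos{\left(1 \right)}}{2 e} + \frac{3 \sin{\left(1 \right)}}{2 e}.

Antiderivative: F(z) = - \frac{3 e^{- z} \sin{\left(z \right)}}{2} - \frac{3 e^{- z} \cos{\left(z \right)}}{2}; value = - \frac{3 \sin{\left(3 \right)}}{2 e^{3}} - \frac{3 \cos{\left(3 \right)}}{2 e^{3}} + \frac{3 \cos{\left(1 \right)}}{2 e} + \frac{3 \sin{\left(1 \right)}}{2 e}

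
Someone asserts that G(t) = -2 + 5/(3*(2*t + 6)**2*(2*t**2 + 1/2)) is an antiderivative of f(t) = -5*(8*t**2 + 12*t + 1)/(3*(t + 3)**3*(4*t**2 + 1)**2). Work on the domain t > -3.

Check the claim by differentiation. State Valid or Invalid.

Valid - the claim checks out under differentiation.

d/dt[G] = (-40*t**2 - 60*t - 5)/(48*t**7 + 432*t**6 + 1320*t**5 + 1512*t**4 + 651*t**3 + 675*t**2 + 81*t + 81)
This equals f(t) exactly, so the claim holds.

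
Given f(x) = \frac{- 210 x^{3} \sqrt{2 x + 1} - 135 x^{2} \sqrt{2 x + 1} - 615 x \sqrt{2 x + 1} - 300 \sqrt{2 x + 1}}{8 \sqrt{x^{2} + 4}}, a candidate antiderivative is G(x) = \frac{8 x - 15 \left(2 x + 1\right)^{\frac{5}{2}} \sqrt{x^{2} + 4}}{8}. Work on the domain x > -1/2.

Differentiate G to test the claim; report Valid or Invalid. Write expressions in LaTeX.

Invalid: d/dx[G] - f = 1, which is not 0.

d/dx[G] = \frac{- 210 x^{3} \sqrt{2 x + 1} - 135 x^{2} \sqrt{2 x + 1} - 615 x \sqrt{2 x + 1} - 300 \sqrt{2 x + 1} + 8 \sqrt{x^{2} + 4}}{8 \sqrt{x^{2} + 4}}
d/dx[G] - f(x) = 1 != 0.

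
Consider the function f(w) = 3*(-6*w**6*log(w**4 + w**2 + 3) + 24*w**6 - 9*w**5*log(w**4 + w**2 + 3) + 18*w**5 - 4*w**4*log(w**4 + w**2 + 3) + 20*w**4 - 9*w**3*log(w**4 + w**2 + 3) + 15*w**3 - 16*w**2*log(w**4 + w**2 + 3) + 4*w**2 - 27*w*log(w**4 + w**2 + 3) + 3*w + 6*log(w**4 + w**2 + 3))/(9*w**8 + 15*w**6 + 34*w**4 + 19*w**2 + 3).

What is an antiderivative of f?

Any candidate F(w) must reproduce f(w) exactly when differentiated.
Check: d/dw[2*(w + 3/4)*log(w**4 + w**2 + 3)/(w**2 + 1/3)] = (-18*w**6*log(w**4 + w**2 + 3) + 72*w**6 - 27*w**5*log(w**4 + w**2 + 3) + 54*w**5 - 12*w**4*log(w**4 + w**2 + 3) + 60*w**4 - 27*w**3*log(w**4 + w**2 + 3) + 45*w**3 - 48*w**2*log(w**4 + w**2 + 3) + 12*w**2 - 81*w*log(w**4 + w**2 + 3) + 9*w + 18*log(w**4 + w**2 + 3))/(9*w**8 + 15*w**6 + 34*w**4 + 19*w**2 + 3), which equals f(w).

An antiderivative is F(w) = 2*(w + 3/4)*log(w**4 + w**2 + 3)/(w**2 + 1/3).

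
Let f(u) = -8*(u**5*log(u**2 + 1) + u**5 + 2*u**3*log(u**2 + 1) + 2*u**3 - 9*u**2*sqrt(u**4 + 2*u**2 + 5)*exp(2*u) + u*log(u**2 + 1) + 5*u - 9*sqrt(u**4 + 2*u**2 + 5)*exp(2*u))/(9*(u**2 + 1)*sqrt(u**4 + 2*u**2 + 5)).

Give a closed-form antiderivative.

Differentiate the proposed F(u) back; it has to land on f(u) exactly.
Check: d/du[-4*sqrt(u**4 + 2*u**2 + 5)*log(u**2 + 1)/9 + 4*exp(2*u)] = (-8*u**5*log(u**2 + 1) - 8*u**5 - 16*u**3*log(u**2 + 1) - 16*u**3 + 72*u**2*sqrt(u**4 + 2*u**2 + 5)*exp(2*u) - 8*u*log(u**2 + 1) - 40*u + 72*sqrt(u**4 + 2*u**2 + 5)*exp(2*u))/(9*u**2*sqrt(u**4 + 2*u**2 + 5) + 9*sqrt(u**4 + 2*u**2 + 5)), which equals f(u).

An antiderivative is F(u) = -4*sqrt(u**4 + 2*u**2 + 5)*log(u**2 + 1)/9 + 4*exp(2*u).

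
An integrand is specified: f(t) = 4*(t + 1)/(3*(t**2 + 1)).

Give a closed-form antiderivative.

An antiderivative is F(t) = 2*(log(t**2 + 1) + 2*atan(t))/3.

Check any antiderivative F(t) by computing F'(t) and comparing it with f(t).
Check: d/dt[2*(log(t**2 + 1) + 2*atan(t))/3] = (4*t + 4)/(3*t**2 + 3), which equals f(t).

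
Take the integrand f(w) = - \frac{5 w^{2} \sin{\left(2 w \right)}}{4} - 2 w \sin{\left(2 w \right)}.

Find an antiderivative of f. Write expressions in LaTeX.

The integrand splits into summands that can be handled one at a time.
Check: d/dw[\frac{10 w^{2} \cos{\left(2 w \right)} - 10 w \sin{\left(2 w \right)} + 16 w \cos{\left(2 w \right)} - 8 \sin{\left(2 w \right)} - 5 \cos{\left(2 w \right)}}{16}] = - \frac{5 w^{2} \sin{\left(2 w \right)}}{4} - 2 w \sin{\left(2 w \right)} = f(w).

An antiderivative is F(w) = \frac{10 w^{2} \cos{\left(2 w \right)} - 10 w \sin{\left(2 w \right)} + 16 w \cos{\left(2 w \right)} - 8 \sin{\left(2 w \right)} - 5 \cos{\left(2 w \right)}}{16}.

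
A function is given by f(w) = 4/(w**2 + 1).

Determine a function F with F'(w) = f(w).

A candidate is checked by its d/dw: the result must match f(w).
Check: d/dw[4*atan(w)] = 4/(w**2 + 1) = f(w).

An antiderivative is F(w) = 4*atan(w).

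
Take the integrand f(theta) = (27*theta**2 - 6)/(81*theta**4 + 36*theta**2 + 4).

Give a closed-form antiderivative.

f has the shape u'v + uv' for u = -theta and v = 1/(3*theta**2 + 2/3) — it is the derivative of the product u*v.
Check: d/dtheta[-3*theta/(9*theta**2 + 2)] = (27*theta**2 - 6)/(81*theta**4 + 36*theta**2 + 4) = f(theta).

An antiderivative is F(theta) = -3*theta/(9*theta**2 + 2).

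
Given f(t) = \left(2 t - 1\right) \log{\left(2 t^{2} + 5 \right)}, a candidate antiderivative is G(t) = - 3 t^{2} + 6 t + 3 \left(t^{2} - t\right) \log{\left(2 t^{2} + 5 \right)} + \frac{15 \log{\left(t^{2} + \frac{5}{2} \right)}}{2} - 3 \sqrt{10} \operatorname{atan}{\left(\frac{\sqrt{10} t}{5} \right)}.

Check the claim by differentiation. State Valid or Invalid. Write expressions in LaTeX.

Invalid: d/dt[G] - f = 4 t \log{\left(2 t^{2} + 5 \right)} - 2 \log{\left(2 t^{2} + 5 \right)}, which is not 0.

d/dt[G] = 6 t \log{\left(2 t^{2} + 5 \right)} - 3 \log{\left(2 t^{2} + 5 \right)}
d/dt[G] - f(t) = 4 t \log{\left(2 t^{2} + 5 \right)} - 2 \log{\left(2 t^{2} + 5 \right)} != 0.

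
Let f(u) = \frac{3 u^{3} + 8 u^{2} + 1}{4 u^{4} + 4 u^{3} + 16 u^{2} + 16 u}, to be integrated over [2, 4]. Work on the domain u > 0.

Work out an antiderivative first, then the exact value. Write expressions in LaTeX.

Antiderivative: F(u) = \frac{\log{\left(u \right)}}{16} - \frac{3 \log{\left(u + 1 \right)}}{10} + \frac{79 \log{\left(u^{2} + 4 \right)}}{160} + \frac{19 \operatorname{atan}{\left(\frac{u}{2} \right)}}{40}; value = - \frac{79 \log{\left(8 \right)}}{160} - \frac{3 \log{\left(5 \right)}}{10} - \frac{19 \pi}{160} - \frac{\log{\left(2 \right)}}{16} + \frac{\log{\left(4 \right)}}{16} + \frac{3 \log{\left(3 \right)}}{10} + \frac{19 \operatorname{atan}{\left(2 \right)}}{40} + \frac{79 \log{\left(20 \right)}}{160}

Factor the denominator (4 u \left(u + 1\right) \left(u^{2} + 4\right)) and decompose: f = \frac{79 u + 76}{80 \left(u^{2} + 4\right)} - \frac{3}{10 \left(u + 1\right)} + \frac{1}{16 u}; each piece integrates to a log, atan, or power term.
F(u) = \frac{\log{\left(u \right)}}{16} - \frac{3 \log{\left(u + 1 \right)}}{10} + \frac{79 \log{\left(u^{2} + 4 \right)}}{160} + \frac{19 \operatorname{atan}{\left(\frac{u}{2} \right)}}{40} is an antiderivative of f.
Check: d/du[\frac{\log{\left(u \right)}}{16} - \frac{3 \log{\left(u + 1 \right)}}{10} + \frac{79 \log{\left(u^{2} + 4 \right)}}{160} + \frac{19 \operatorname{atan}{\left(\frac{u}{2} \right)}}{40}] = \frac{3 u^{3} + 8 u^{2} + 1}{4 u^{4} + 4 u^{3} + 16 u^{2} + 16 u} = f(u).
F(4) = - \frac{3 \log{\left(5 \right)}}{10} + \frac{\log{\left(4 \right)}}{16} + \frac{19 \operatorname{atan}{\left(2 \right)}}{40} + \frac{79 \log{\left(20 \right)}}{160}; F(2) = - \frac{3 \log{\left(3 \right)}}{10} + \frac{\log{\left(2 \right)}}{16} + \frac{19 \pi}{160} + \frac{79 \log{\left(8 \right)}}{160}.
Integral = F(4) - F(2) = - \frac{79 \log{\left(8 \right)}}{160} - \frac{3 \log{\left(5 \right)}}{10} - \frac{19 \pi}{160} - \frac{\log{\left(2 \right)}}{16} + \frac{\log{\left(4 \right)}}{16} + \frac{3 \log{\left(3 \right)}}{10} + \frac{19 \operatorname{atan}{\left(2 \right)}}{40} + \frac{79 \log{\left(20 \right)}}{160}.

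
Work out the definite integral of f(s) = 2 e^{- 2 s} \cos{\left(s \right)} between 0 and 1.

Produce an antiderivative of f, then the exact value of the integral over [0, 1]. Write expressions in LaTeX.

Antiderivative: F(s) = \frac{2 \left(\sin{\left(s \right)} - 2 \cos{\left(s \right)}\right) e^{- 2 s}}{5}; value = - \frac{4 \cos{\left(1 \right)}}{5 e^{2}} + \frac{2 \sin{\left(1 \right)}}{5 e^{2}} + \frac{4}{5}

An antiderivative F(s) passes only if d/ds[F] lands on f(s) exactly.
F(s) = \frac{2 \left(\sin{\left(s \right)} - 2 \cos{\left(s \right)}\right) e^{- 2 s}}{5} is an antiderivative of f.
Check: d/ds[\frac{2 \left(\sin{\left(s \right)} - 2 \cos{\left(s \right)}\right) e^{- 2 s}}{5}] = 2 e^{- 2 s} \cos{\left(s \right)} = f(s).
F(1) = - \frac{4 \cos{\left(1 \right)}}{5 e^{2}} + \frac{2 \sin{\left(1 \right)}}{5 e^{2}}; F(0) = - \frac{4}{5}.
Integral = F(1) - F(0) = - \frac{4 \cos{\left(1 \right)}}{5 e^{2}} + \frac{2 \sin{\left(1 \right)}}{5 e^{2}} + \frac{4}{5}.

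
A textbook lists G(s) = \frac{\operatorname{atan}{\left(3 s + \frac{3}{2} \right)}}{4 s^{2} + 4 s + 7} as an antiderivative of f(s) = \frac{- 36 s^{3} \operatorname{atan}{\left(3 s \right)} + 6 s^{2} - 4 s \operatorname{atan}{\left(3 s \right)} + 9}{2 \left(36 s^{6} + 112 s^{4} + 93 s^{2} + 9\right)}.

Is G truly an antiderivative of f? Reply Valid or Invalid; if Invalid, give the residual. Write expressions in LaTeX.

Invalid: d/ds[G] - f = \frac{20736 s^{9} \operatorname{atan}{\left(3 s \right)} - 20736 s^{9} \operatorname{atan}{\left(3 s + \frac{3}{2} \right)} + 62208 s^{8} \operatorname{atan}{\left(3 s \right)} - 31104 s^{8} \operatorname{atan}{\left(3 s + \frac{3}{2} \right)} + 144576 s^{7} \operatorname{atan}{\left(3 s \right)} - 82368 s^{7} \operatorname{atan}{\left(3 s + \frac{3}{2} \right)} - 6912 s^{7} + 187776 s^{6} \operatorname{atan}{\left(3 s \right)} - 100512 s^{6} \operatorname{atan}{\left(3 s + \frac{3}{2} \right)} - 12096 s^{6} + 185584 s^{5} \operatorname{atan}{\left(3 s \right)} - 109120 s^{5} \operatorname{atan}{\left(3 s + \frac{3}{2} \right)} - 34944 s^{5} + 109808 s^{4} \operatorname{atan}{\left(3 s \right)} - 92000 s^{4} \operatorname{atan}{\left(3 s + \frac{3}{2} \right)} - 36120 s^{4} + 41796 s^{3} \operatorname{atan}{\left(3 s \right)} - 51312 s^{3} \operatorname{atan}{\left(3 s + \frac{3}{2} \right)} - 51240 s^{3} + 9968 s^{2} \operatorname{atan}{\left(3 s \right)} - 17448 s^{2} \operatorname{atan}{\left(3 s + \frac{3}{2} \right)} - 29778 s^{2} + 2548 s \operatorname{atan}{\left(3 s \right)} - 4464 s \operatorname{atan}{\left(3 s + \frac{3}{2} \right)} - 21564 s - 936 \operatorname{atan}{\left(3 s + \frac{3}{2} \right)} - 4221}{41472 s^{12} + 124416 s^{11} + 413568 s^{10} + 748800 s^{9} + 1331936 s^{8} + 1626208 s^{7} + 1847688 s^{6} + 1523776 s^{5} + 1091000 s^{4} + 553944 s^{3} + 203370 s^{2} + 44856 s + 11466}, which is not 0.

d/ds[G] = \frac{- 288 s^{3} \operatorname{atan}{\left(3 s + \frac{3}{2} \right)} - 432 s^{2} \operatorname{atan}{\left(3 s + \frac{3}{2} \right)} + 48 s^{2} - 248 s \operatorname{atan}{\left(3 s + \frac{3}{2} \right)} + 48 s - 52 \operatorname{atan}{\left(3 s + \frac{3}{2} \right)} + 84}{576 s^{6} + 1728 s^{5} + 3952 s^{4} + 5024 s^{3} + 4716 s^{2} + 2492 s + 637}
d/ds[G] - f(s) = \frac{20736 s^{9} \operatorname{atan}{\left(3 s \right)} - 20736 s^{9} \operatorname{atan}{\left(3 s + \frac{3}{2} \right)} + 62208 s^{8} \operatorname{atan}{\left(3 s \right)} - 31104 s^{8} \operatorname{atan}{\left(3 s + \frac{3}{2} \right)} + 144576 s^{7} \operatorname{atan}{\left(3 s \right)} - 82368 s^{7} \operatorname{atan}{\left(3 s + \frac{3}{2} \right)} - 6912 s^{7} + 187776 s^{6} \operatorname{atan}{\left(3 s \right)} - 100512 s^{6} \operatorname{atan}{\left(3 s + \frac{3}{2} \right)} - 12096 s^{6} + 185584 s^{5} \operatorname{atan}{\left(3 s \right)} - 109120 s^{5} \operatorname{atan}{\left(3 s + \frac{3}{2} \right)} - 34944 s^{5} + 109808 s^{4} \operatorname{atan}{\left(3 s \right)} - 92000 s^{4} \operatorname{atan}{\left(3 s + \frac{3}{2} \right)} - 36120 s^{4} + 41796 s^{3} \operatorname{atan}{\left(3 s \right)} - 51312 s^{3} \operatorname{atan}{\left(3 s + \frac{3}{2} \right)} - 51240 s^{3} + 9968 s^{2} \operatorname{atan}{\left(3 s \right)} - 17448 s^{2} \operatorname{atan}{\left(3 s + \frac{3}{2} \right)} - 29778 s^{2} + 2548 s \operatorname{atan}{\left(3 s \right)} - 4464 s \operatorname{atan}{\left(3 s + \frac{3}{2} \right)} - 21564 s - 936 \operatorname{atan}{\left(3 s + \frac{3}{2} \right)} - 4221}{41472 s^{12} + 124416 s^{11} + 413568 s^{10} + 748800 s^{9} + 1331936 s^{8} + 1626208 s^{7} + 1847688 s^{6} + 1523776 s^{5} + 1091000 s^{4} + 553944 s^{3} + 203370 s^{2} + 44856 s + 11466} != 0.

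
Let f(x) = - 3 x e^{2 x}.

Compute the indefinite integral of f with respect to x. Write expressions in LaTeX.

Recognize the product-rule pattern: f = u'v + uv' with u = \frac{3}{4} - \frac{3 x}{2}, v = e^{2 x}, so integration by parts undoes it.
Check: d/dx[\frac{3 \left(1 - 2 x\right) e^{2 x}}{4}] = - 3 x e^{2 x} = f(x).

F(x) = \frac{3 \left(1 - 2 x\right) e^{2 x}}{4} + C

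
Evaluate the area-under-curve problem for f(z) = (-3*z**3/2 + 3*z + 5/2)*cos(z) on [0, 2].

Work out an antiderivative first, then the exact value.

Differentiate the proposed F(z) back; it has to land on f(z) exactly.
F(z) = -3*z**3*sin(z)/2 - 9*z**2*cos(z)/2 + 12*z*sin(z) + 5*sin(z)/2 + 12*cos(z) is an antiderivative of f.
Check: d/dz[-3*z**3*sin(z)/2 - 9*z**2*cos(z)/2 + 12*z*sin(z) + 5*sin(z)/2 + 12*cos(z)] = -3*z**3*cos(z)/2 + 3*z*cos(z) + 5*cos(z)/2, which equals f(z).
F(2) = -6*cos(2) + 29*sin(2)/2; F(0) = 12.
Integral = F(2) - F(0) = -12 - 6*cos(2) + 29*sin(2)/2.

Antiderivative: F(z) = -3*z**3*sin(z)/2 - 9*z**2*cos(z)/2 + 12*z*sin(z) + 5*sin(z)/2 + 12*cos(z); value = -12 - 6*cos(2) + 29*sin(2)/2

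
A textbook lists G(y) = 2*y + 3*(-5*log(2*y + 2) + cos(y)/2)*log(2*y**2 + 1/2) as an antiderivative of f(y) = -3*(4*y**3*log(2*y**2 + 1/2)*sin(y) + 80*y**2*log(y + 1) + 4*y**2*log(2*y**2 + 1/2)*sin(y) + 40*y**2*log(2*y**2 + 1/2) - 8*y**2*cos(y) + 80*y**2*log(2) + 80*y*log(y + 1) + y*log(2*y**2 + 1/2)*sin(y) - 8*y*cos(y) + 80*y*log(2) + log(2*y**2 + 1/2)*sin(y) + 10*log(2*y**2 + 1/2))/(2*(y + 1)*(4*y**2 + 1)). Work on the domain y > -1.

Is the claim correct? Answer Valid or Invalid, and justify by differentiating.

d/dy[G] = (-12*y**3*log(2*y**2 + 1/2)*sin(y) + 16*y**3 - 240*y**2*log(y + 1) - 12*y**2*log(2*y**2 + 1/2)*sin(y) - 120*y**2*log(2*y**2 + 1/2) + 24*y**2*cos(y) - 240*y**2*log(2) + 16*y**2 - 240*y*log(y + 1) - 3*y*log(2*y**2 + 1/2)*sin(y) + 24*y*cos(y) - 240*y*log(2) + 4*y - 3*log(2*y**2 + 1/2)*sin(y) - 30*log(2*y**2 + 1/2) + 4)/(8*y**3 + 8*y**2 + 2*y + 2)
d/dy[G] - f(y) = 2 != 0.

Invalid: d/dy[G] - f = 2, which is not 0.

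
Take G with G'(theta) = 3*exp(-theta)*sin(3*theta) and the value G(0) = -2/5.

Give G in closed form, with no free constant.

A first test for any G(theta): its theta-derivative must equal the given G'(theta).
A general antiderivative is -3*exp(-theta)*sin(3*theta)/10 - 9*exp(-theta)*cos(3*theta)/10 + C.
The condition gives C = -2/5 - (-9/10) = 1/2.
So G(theta) = 1/2 - 3*exp(-theta)*sin(3*theta)/10 - 9*exp(-theta)*cos(3*theta)/10.
Check: d/dtheta[1/2 - 3*exp(-theta)*sin(3*theta)/10 - 9*exp(-theta)*cos(3*theta)/10] = 3*exp(-theta)*sin(3*theta) = G'(theta).

G(theta) = 1/2 - 3*exp(-theta)*sin(3*theta)/10 - 9*exp(-theta)*cos(3*theta)/10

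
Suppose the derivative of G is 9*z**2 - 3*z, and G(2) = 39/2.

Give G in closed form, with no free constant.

The integrand splits into summands that can be handled one at a time.
A general antiderivative is 3*z**3 - 3*z**2/2 + 1 + C.
The condition gives C = 39/2 - (19) = 1/2.
So G(z) = 3*z**3 - 3*z**2/2 + 3/2.
Check: d/dz[3*z**3 - 3*z**2/2 + 3/2] = 9*z**2 - 3*z = G'(z).

G(z) = 3*z**3 - 3*z**2/2 + 3/2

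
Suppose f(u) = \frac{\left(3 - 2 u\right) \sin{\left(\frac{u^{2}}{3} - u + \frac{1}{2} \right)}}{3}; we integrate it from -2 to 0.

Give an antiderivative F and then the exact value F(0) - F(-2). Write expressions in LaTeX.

Antiderivative: F(u) = \cos{\left(\frac{u^{2}}{3} - u + \frac{1}{2} \right)}; value = - \cos{\left(\frac{23}{6} \right)} + \cos{\left(\frac{1}{2} \right)}

The substitution w = \frac{u^{2}}{3} - u + \frac{1}{2} works: f is exactly (dF/dw)*(dw/du) for that inner function.
F(u) = \cos{\left(\frac{u^{2}}{3} - u + \frac{1}{2} \right)} is an antiderivative of f.
Check: d/du[\cos{\left(\frac{u^{2}}{3} - u + \frac{1}{2} \right)}] = - \frac{2 u \sin{\left(\frac{u^{2}}{3} - u + \frac{1}{2} \right)}}{3} + \sin{\left(\frac{u^{2}}{3} - u + \frac{1}{2} \right)}, which equals f(u).
F(0) = \cos{\left(\frac{1}{2} \right)}; F(-2) = \cos{\left(\frac{23}{6} \right)}.
Integral = F(0) - F(-2) = - \cos{\left(\frac{23}{6} \right)} + \cos{\left(\frac{1}{2} \right)}.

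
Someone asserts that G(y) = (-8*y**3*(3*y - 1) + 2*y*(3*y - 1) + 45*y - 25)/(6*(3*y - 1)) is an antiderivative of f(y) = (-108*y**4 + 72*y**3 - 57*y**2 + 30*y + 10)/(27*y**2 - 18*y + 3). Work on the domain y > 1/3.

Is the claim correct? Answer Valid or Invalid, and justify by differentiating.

Invalid: d/dy[G] - f = 2, which is not 0.

d/dy[G] = (-108*y**4 + 72*y**3 - 3*y**2 - 6*y + 16)/(27*y**2 - 18*y + 3)
d/dy[G] - f(y) = 2 != 0.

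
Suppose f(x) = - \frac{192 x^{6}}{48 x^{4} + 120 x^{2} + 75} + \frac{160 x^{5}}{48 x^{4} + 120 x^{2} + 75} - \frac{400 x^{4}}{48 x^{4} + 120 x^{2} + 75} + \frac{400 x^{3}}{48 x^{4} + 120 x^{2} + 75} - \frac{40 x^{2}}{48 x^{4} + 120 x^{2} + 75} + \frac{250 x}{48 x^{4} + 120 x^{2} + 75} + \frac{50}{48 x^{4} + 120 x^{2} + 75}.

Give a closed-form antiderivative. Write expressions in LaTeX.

The integrand splits into summands that can be handled one at a time.
Check: d/dx[- \frac{4 x^{3}}{3} + \frac{5 x^{2}}{3} + \frac{5 x}{3} - \frac{5 x}{2 \left(2 x^{2} + \frac{5}{2}\right)}] = \frac{- 192 x^{6} + 160 x^{5} - 400 x^{4} + 400 x^{3} - 40 x^{2} + 250 x + 50}{48 x^{4} + 120 x^{2} + 75}, which equals f(x).

An antiderivative is F(x) = - \frac{4 x^{3}}{3} + \frac{5 x^{2}}{3} + \frac{5 x}{3} - \frac{5 x}{2 \left(2 x^{2} + \frac{5}{2}\right)}.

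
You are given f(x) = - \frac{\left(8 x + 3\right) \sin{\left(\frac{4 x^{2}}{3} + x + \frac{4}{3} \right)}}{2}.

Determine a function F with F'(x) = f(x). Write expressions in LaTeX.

An antiderivative is F(x) = \frac{3 \cos{\left(\frac{4 x^{2}}{3} + x + \frac{4}{3} \right)}}{2}.

The substitution u = \frac{4 x^{2}}{3} + x + \frac{4}{3} works: f is exactly (dF/du)*(du/dx) for that inner function.
Check: d/dx[\frac{3 \cos{\left(\frac{4 x^{2}}{3} + x + \frac{4}{3} \right)}}{2}] = - 4 x \sin{\left(\frac{4 x^{2}}{3} + x + \frac{4}{3} \right)} - \frac{3 \sin{\left(\frac{4 x^{2}}{3} + x + \frac{4}{3} \right)}}{2}, which equals f(x).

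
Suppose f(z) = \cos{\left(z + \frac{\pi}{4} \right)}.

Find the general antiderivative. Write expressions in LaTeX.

Check any antiderivative F(z) by computing F'(z) and comparing it with f(z).
Check: d/dz[\sin{\left(z + \frac{\pi}{4} \right)}] = \cos{\left(z + \frac{\pi}{4} \right)} = f(z).

F(z) = \sin{\left(z + \frac{\pi}{4} \right)} + C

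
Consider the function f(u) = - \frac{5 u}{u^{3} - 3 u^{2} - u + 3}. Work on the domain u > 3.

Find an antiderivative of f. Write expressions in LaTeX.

Factor the denominator (\left(u - 3\right) \left(u - 1\right) \left(u + 1\right)) and decompose: f = \frac{5}{8 \left(u + 1\right)} + \frac{5}{4 \left(u - 1\right)} - \frac{15}{8 \left(u - 3\right)}; each piece integrates to a log, atan, or power term.
Check: d/du[\frac{5 \left(- 3 \log{\left(u - 3 \right)} + 2 \log{\left(u - 1 \right)} + \log{\left(u + 1 \right)}\right)}{8}] = - \frac{5 u}{u^{3} - 3 u^{2} - u + 3} = f(u).

An antiderivative is F(u) = \frac{5 \left(- 3 \log{\left(u - 3 \right)} + 2 \log{\left(u - 1 \right)} + \log{\left(u + 1 \right)}\right)}{8}.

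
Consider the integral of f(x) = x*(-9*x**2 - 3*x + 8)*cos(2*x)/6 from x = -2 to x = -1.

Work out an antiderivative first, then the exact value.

Recover f(x) by differentiating a candidate F(x); any mismatch rules it out.
F(x) = -3*x**3*sin(2*x)/4 - x**2*sin(2*x)/4 - 9*x**2*cos(2*x)/8 + 43*x*sin(2*x)/24 - x*cos(2*x)/4 + sin(2*x)/8 + 43*cos(2*x)/48 is an antiderivative of f.
Check: d/dx[-3*x**3*sin(2*x)/4 - x**2*sin(2*x)/4 - 9*x**2*cos(2*x)/8 + 43*x*sin(2*x)/24 - x*cos(2*x)/4 + sin(2*x)/8 + 43*cos(2*x)/48] = -3*x**3*cos(2*x)/2 - x**2*cos(2*x)/2 + 4*x*cos(2*x)/3, which equals f(x).
F(-1) = cos(2)/48 + 7*sin(2)/6; F(-2) = -37*sin(4)/24 - 149*cos(4)/48.
Integral = F(-1) - F(-2) = 149*cos(4)/48 + 37*sin(4)/24 + cos(2)/48 + 7*sin(2)/6.

Antiderivative: F(x) = -3*x**3*sin(2*x)/4 - x**2*sin(2*x)/4 - 9*x**2*cos(2*x)/8 + 43*x*sin(2*x)/24 - x*cos(2*x)/4 + sin(2*x)/8 + 43*cos(2*x)/48; value = 149*cos(4)/48 + 37*sin(4)/24 + cos(2)/48 + 7*sin(2)/6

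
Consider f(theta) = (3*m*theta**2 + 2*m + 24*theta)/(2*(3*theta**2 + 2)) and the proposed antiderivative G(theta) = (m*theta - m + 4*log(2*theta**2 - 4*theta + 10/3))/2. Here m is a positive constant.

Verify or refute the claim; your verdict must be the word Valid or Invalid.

d/dtheta[G] = (3*m*theta**2 - 6*m*theta + 5*m + 24*theta - 24)/(6*theta**2 - 12*theta + 10)
d/dtheta[G] - f(theta) = (36*theta**2 - 36*theta - 24)/(9*theta**4 - 18*theta**3 + 21*theta**2 - 12*theta + 10) != 0.

Invalid: d/dtheta[G] - f = (36*theta**2 - 36*theta - 24)/(9*theta**4 - 18*theta**3 + 21*theta**2 - 12*theta + 10), which is not 0.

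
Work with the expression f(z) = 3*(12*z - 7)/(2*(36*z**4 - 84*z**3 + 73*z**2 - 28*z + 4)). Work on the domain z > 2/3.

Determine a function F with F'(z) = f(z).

Recognize the product-rule pattern: f = u'v + uv' with u = -3/(2*(2*z - 1)), v = 1/(3*z - 2), so integration by parts undoes it.
Check: d/dz[-3/(2*(2*z - 1)*(3*z - 2))] = (36*z - 21)/(72*z**4 - 168*z**3 + 146*z**2 - 56*z + 8), which equals f(z).

An antiderivative is F(z) = -3/(2*(2*z - 1)*(3*z - 2)).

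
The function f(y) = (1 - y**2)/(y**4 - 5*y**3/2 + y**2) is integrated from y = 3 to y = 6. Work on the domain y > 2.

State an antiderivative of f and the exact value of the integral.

Factor the denominator (y**2*(y - 2)*(2*y - 1)) and decompose: f = -4/(2*y - 1) - 1/(2*(y - 2)) + 5/(2*y) + y**(-2); each piece integrates to a log, atan, or power term.
F(y) = (5*y*log(y) - y*log(y - 2) - 4*y*log(y - 1/2) - 2)/(2*y) is an antiderivative of f.
Check: d/dy[(5*y*log(y) - y*log(y - 2) - 4*y*log(y - 1/2) - 2)/(2*y)] = (2 - 2*y**2)/(2*y**4 - 5*y**3 + 2*y**2), which equals f(y).
F(6) = -2*log(11/2) - log(4)/2 - 1/6 + 5*log(6)/2; F(3) = -2*log(5/2) - 1/3 + 5*log(3)/2.
Integral = F(6) - F(3) = -2*log(11/2) - 5*log(3)/2 - log(4)/2 + 1/6 + 2*log(5/2) + 5*log(6)/2.

Antiderivative: F(y) = (5*y*log(y) - y*log(y - 2) - 4*y*log(y - 1/2) - 2)/(2*y); value = -2*log(11/2) - 5*log(3)/2 - log(4)/2 + 1/6 + 2*log(5/2) + 5*log(6)/2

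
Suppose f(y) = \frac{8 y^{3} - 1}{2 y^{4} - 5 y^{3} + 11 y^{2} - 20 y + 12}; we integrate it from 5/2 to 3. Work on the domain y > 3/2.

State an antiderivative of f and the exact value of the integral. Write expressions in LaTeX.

The denominator factors as \left(y - 1\right) \left(2 y - 3\right) \left(y^{2} + 4\right); partial fractions split f into directly integrable pieces: \frac{31 y + 129}{25 \left(y^{2} + 4\right)} + \frac{208}{25 \left(2 y - 3\right)} - \frac{7}{5 \left(y - 1\right)}.
F(y) = \frac{104 \log{\left(y - \frac{3}{2} \right)}}{25} - \frac{7 \log{\left(y - 1 \right)}}{5} + \frac{31 \log{\left(y^{2} + 4 \right)}}{50} + \frac{129 \operatorname{atan}{\left(\frac{y}{2} \right)}}{50} is an antiderivative of f.
Check: d/dy[\frac{104 \log{\left(y - \frac{3}{2} \right)}}{25} - \frac{7 \log{\left(y - 1 \right)}}{5} + \frac{31 \log{\left(y^{2} + 4 \right)}}{50} + \frac{129 \operatorname{atan}{\left(\frac{y}{2} \right)}}{50}] = \frac{8 y^{3} - 1}{2 y^{4} - 5 y^{3} + 11 y^{2} - 20 y + 12} = f(y).
F(3) = - \frac{7 \log{\left(2 \right)}}{5} + \frac{31 \log{\left(13 \right)}}{50} + \frac{104 \log{\left(\frac{3}{2} \right)}}{25} + \frac{129 \operatorname{atan}{\left(\frac{3}{2} \right)}}{50}; F(5/2) = - \frac{7 \log{\left(\frac{3}{2} \right)}}{5} + \frac{31 \log{\left(\frac{41}{4} \right)}}{50} + \frac{129 \operatorname{atan}{\left(\frac{5}{4} \right)}}{50}.
Integral = F(3) - F(5/2) = - \frac{129 \operatorname{atan}{\left(\frac{5}{4} \right)}}{50} - \frac{31 \log{\left(\frac{41}{4} \right)}}{50} - \frac{7 \log{\left(2 \right)}}{5} + \frac{31 \log{\left(13 \right)}}{50} + \frac{139 \log{\left(\frac{3}{2} \right)}}{25} + \frac{129 \operatorname{atan}{\left(\frac{3}{2} \right)}}{50}.

Antiderivative: F(y) = \frac{104 \log{\left(y - \frac{3}{2} \right)}}{25} - \frac{7 \log{\left(y - 1 \right)}}{5} + \frac{31 \log{\left(y^{2} + 4 \right)}}{50} + \frac{129 \operatorname{atan}{\left(\frac{y}{2} \right)}}{50}; value = - \frac{129 \operatorname{atan}{\left(\frac{5}{4} \right)}}{50} - \frac{31 \log{\left(\frac{41}{4} \right)}}{50} - \frac{7 \log{\left(2 \right)}}{5} + \frac{31 \log{\left(13 \right)}}{50} + \frac{139 \log{\left(\frac{3}{2} \right)}}{25} + \frac{129 \operatorname{atan}{\left(\frac{3}{2} \right)}}{50}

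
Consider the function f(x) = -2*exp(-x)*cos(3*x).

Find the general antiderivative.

F(x) = -3*exp(-x)*sin(3*x)/5 + exp(-x)*cos(3*x)/5 + C

Whatever form F(x) takes, F'(x) = f(x) is non-negotiable.
Check: d/dx[-3*exp(-x)*sin(3*x)/5 + exp(-x)*cos(3*x)/5] = -2*exp(-x)*cos(3*x) = f(x).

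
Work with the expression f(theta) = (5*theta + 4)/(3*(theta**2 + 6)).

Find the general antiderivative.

Differentiate the proposed F(theta) back; it has to land on f(theta) exactly.
Check: d/dtheta[(15*log(theta**2 + 6) + 4*sqrt(6)*atan(sqrt(6)*theta/6))/18] = (5*theta + 4)/(3*theta**2 + 18), which equals f(theta).

F(theta) = (15*log(theta**2 + 6) + 4*sqrt(6)*atan(sqrt(6)*theta/6))/18 + C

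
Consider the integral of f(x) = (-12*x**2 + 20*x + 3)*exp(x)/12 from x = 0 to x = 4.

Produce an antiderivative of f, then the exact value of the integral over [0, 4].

Antiderivative: F(x) = -x**2*exp(x) + 11*x*exp(x)/3 - 41*exp(x)/12; value = 41/12 - 19*exp(4)/4

f has the shape u'v + uv' for u = -x**2 + 11*x/3 - 41/12 and v = exp(x) — it is the derivative of the product u*v.
F(x) = -x**2*exp(x) + 11*x*exp(x)/3 - 41*exp(x)/12 is an antiderivative of f.
Check: d/dx[-x**2*exp(x) + 11*x*exp(x)/3 - 41*exp(x)/12] = -x**2*exp(x) + 5*x*exp(x)/3 + exp(x)/4, which equals f(x).
F(4) = -19*exp(4)/4; F(0) = -41/12.
Integral = F(4) - F(0) = 41/12 - 19*exp(4)/4.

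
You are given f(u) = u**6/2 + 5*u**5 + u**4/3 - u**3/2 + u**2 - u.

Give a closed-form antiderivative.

An antiderivative is F(u) = u**7/14 + 5*u**6/6 + u**5/15 - u**4/8 + u**3/3 - u**2/2.

The integrand splits into summands that can be handled one at a time.
Check: d/du[u**7/14 + 5*u**6/6 + u**5/15 - u**4/8 + u**3/3 - u**2/2] = u**6/2 + 5*u**5 + u**4/3 - u**3/2 + u**2 - u = f(u).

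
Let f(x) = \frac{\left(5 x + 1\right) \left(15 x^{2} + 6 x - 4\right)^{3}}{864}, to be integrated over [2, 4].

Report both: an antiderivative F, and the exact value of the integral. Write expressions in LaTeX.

The substitution u = - \frac{5 x^{2}}{4} - \frac{x}{2} + \frac{1}{3} works: f is exactly (dF/du)*(du/dx) for that inner function.
F(x) = \frac{625 x^{8}}{256} + \frac{125 x^{7}}{32} - \frac{25 x^{6}}{96} - \frac{5 x^{5}}{2} - \frac{7 x^{4}}{48} + \frac{2 x^{3}}{3} - \frac{x^{2}}{54} - \frac{2 x}{27} is an antiderivative of f.
Check: d/dx[\frac{625 x^{8}}{256} + \frac{125 x^{7}}{32} - \frac{25 x^{6}}{96} - \frac{5 x^{5}}{2} - \frac{7 x^{4}}{48} + \frac{2 x^{3}}{3} - \frac{x^{2}}{54} - \frac{2 x}{27}] = \frac{625 x^{7}}{32} + \frac{875 x^{6}}{32} - \frac{25 x^{5}}{16} - \frac{25 x^{4}}{2} - \frac{7 x^{3}}{12} + 2 x^{2} - \frac{x}{27} - \frac{2}{27}, which equals f(x).
F(4) = \frac{5950208}{27}; F(2) = \frac{9280}{9}.
Integral = F(4) - F(2) = \frac{5922368}{27}.

Antiderivative: F(x) = \frac{625 x^{8}}{256} + \frac{125 x^{7}}{32} - \frac{25 x^{6}}{96} - \frac{5 x^{5}}{2} - \frac{7 x^{4}}{48} + \frac{2 x^{3}}{3} - \frac{x^{2}}{54} - \frac{2 x}{27}; value = \frac{5922368}{27}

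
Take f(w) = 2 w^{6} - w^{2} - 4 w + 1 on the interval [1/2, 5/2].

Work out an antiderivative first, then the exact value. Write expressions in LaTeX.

Integrate term by term and add the pieces.
F(w) = \frac{2 w^{7}}{7} - \frac{w^{3}}{3} - 2 w^{2} + w is an antiderivative of f.
Check: d/dw[\frac{2 w^{7}}{7} - \frac{w^{3}}{3} - 2 w^{2} + w] = 2 w^{6} - w^{2} - 4 w + 1 = f(w).
F(5/2) = \frac{213935}{1344}; F(1/2) = - \frac{53}{1344}.
Integral = F(5/2) - F(1/2) = \frac{53497}{336}.

Antiderivative: F(w) = \frac{2 w^{7}}{7} - \frac{w^{3}}{3} - 2 w^{2} + w; value = \frac{53497}{336}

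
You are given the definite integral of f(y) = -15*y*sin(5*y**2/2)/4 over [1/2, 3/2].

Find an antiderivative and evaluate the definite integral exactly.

Antiderivative: F(y) = 3*cos(5*y**2/2)/4; value = -3*cos(5/8)/4 + 3*cos(45/8)/4

The substitution u = 5*y**2/2 works: f is exactly (dF/du)*(du/dy) for that inner function.
F(y) = 3*cos(5*y**2/2)/4 is an antiderivative of f.
Check: d/dy[3*cos(5*y**2/2)/4] = -15*y*sin(5*y**2/2)/4 = f(y).
F(3/2) = 3*cos(45/8)/4; F(1/2) = 3*cos(5/8)/4.
Integral = F(3/2) - F(1/2) = -3*cos(5/8)/4 + 3*cos(45/8)/4.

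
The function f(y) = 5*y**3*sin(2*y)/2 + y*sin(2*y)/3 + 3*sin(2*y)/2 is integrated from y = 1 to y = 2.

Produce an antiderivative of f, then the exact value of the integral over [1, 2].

The integrand splits into summands that can be handled one at a time.
F(y) = -(60*y**3*cos(2*y) - 90*y**2*sin(2*y) - 82*y*cos(2*y) + 41*sin(2*y) + 36*cos(2*y))/48 is an antiderivative of f.
Check: d/dy[-(60*y**3*cos(2*y) - 90*y**2*sin(2*y) - 82*y*cos(2*y) + 41*sin(2*y) + 36*cos(2*y))/48] = 5*y**3*sin(2*y)/2 + y*sin(2*y)/3 + 3*sin(2*y)/2 = f(y).
F(2) = 319*sin(4)/48 - 22*cos(4)/3; F(1) = -7*cos(2)/24 + 49*sin(2)/48.
Integral = F(2) - F(1) = 319*sin(4)/48 - 49*sin(2)/48 + 7*cos(2)/24 - 22*cos(4)/3.

Antiderivative: F(y) = -(60*y**3*cos(2*y) - 90*y**2*sin(2*y) - 82*y*cos(2*y) + 41*sin(2*y) + 36*cos(2*y))/48; value = 319*sin(4)/48 - 49*sin(2)/48 + 7*cos(2)/24 - 22*cos(4)/3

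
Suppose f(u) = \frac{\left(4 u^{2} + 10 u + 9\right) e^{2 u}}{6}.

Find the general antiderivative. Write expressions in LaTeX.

f has the shape v'r + vr' for v = \frac{u^{2}}{3} + \frac{u}{2} + \frac{1}{2} and r = e^{2 u} — it is the derivative of the product v*r.
Check: d/du[\frac{u^{2} e^{2 u}}{3} + \frac{u e^{2 u}}{2} + \frac{e^{2 u}}{2}] = \frac{2 u^{2} e^{2 u}}{3} + \frac{5 u e^{2 u}}{3} + \frac{3 e^{2 u}}{2}, which equals f(u).

F(u) = \frac{u^{2} e^{2 u}}{3} + \frac{u e^{2 u}}{2} + \frac{e^{2 u}}{2} + C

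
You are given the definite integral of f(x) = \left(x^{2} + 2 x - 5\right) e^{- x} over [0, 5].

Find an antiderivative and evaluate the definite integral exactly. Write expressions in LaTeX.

Antiderivative: F(x) = \left(- x^{2} - 4 x + 1\right) e^{- x}; value = -1 - \frac{44}{e^{5}}

Recognize the product-rule pattern: f = u'v + uv' with u = - x^{2} - 4 x + 1, v = e^{- x}, so integration by parts undoes it.
F(x) = \left(- x^{2} - 4 x + 1\right) e^{- x} is an antiderivative of f.
Check: d/dx[\left(- x^{2} - 4 x + 1\right) e^{- x}] = \left(x^{2} + 2 x - 5\right) e^{- x} = f(x).
F(5) = - \frac{44}{e^{5}}; F(0) = 1.
Integral = F(5) - F(0) = -1 - \frac{44}{e^{5}}.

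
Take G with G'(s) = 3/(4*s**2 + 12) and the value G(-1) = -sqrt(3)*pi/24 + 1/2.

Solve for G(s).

G(s) = sqrt(3)*atan(sqrt(3)*s/3)/4 + 1/2

A candidate passes only if d/ds[G] lands on the given G'(s) exactly.
A general antiderivative is sqrt(3)*atan(sqrt(3)*s/3)/4 + C.
The condition gives C = -sqrt(3)*pi/24 + 1/2 - (-sqrt(3)*pi/24) = 1/2.
So G(s) = sqrt(3)*atan(sqrt(3)*s/3)/4 + 1/2.
Check: d/ds[sqrt(3)*atan(sqrt(3)*s/3)/4 + 1/2] = 3/(4*s**2 + 12) = G'(s).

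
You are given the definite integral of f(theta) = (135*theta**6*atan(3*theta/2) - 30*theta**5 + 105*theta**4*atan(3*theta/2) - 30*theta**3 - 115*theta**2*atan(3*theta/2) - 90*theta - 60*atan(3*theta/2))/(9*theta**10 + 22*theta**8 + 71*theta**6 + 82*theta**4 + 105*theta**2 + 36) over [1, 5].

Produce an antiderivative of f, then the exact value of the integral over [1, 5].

Antiderivative: F(theta) = -5*theta*atan(3*theta/2)/(theta**4 + theta**2 + 3); value = -25*atan(15/2)/653 + atan(3/2)

A candidate is checked by its d/dtheta: the result must match f(theta).
F(theta) = -5*theta*atan(3*theta/2)/(theta**4 + theta**2 + 3) is an antiderivative of f.
Check: d/dtheta[-5*theta*atan(3*theta/2)/(theta**4 + theta**2 + 3)] = (135*theta**6*atan(3*theta/2) - 30*theta**5 + 105*theta**4*atan(3*theta/2) - 30*theta**3 - 115*theta**2*atan(3*theta/2) - 90*theta - 60*atan(3*theta/2))/(9*theta**10 + 22*theta**8 + 71*theta**6 + 82*theta**4 + 105*theta**2 + 36) = f(theta).
F(5) = -25*atan(15/2)/653; F(1) = -atan(3/2).
Integral = F(5) - F(1) = -25*atan(15/2)/653 + atan(3/2).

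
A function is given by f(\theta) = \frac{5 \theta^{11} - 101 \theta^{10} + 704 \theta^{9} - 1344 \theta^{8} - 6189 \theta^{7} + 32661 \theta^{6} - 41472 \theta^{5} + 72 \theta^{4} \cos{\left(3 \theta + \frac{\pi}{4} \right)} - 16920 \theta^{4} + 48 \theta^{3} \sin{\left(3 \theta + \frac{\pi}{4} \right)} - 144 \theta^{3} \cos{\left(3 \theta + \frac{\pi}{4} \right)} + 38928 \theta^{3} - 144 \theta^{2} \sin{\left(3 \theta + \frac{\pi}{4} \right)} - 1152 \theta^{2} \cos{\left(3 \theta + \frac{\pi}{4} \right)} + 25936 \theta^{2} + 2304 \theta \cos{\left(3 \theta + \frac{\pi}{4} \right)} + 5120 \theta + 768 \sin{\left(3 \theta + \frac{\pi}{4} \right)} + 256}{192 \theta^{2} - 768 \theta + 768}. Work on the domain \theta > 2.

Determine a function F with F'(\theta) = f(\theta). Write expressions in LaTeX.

An antiderivative is F(\theta) = \frac{\theta^{11} - 20 \theta^{10} + 126 \theta^{9} - 60 \theta^{8} - 2223 \theta^{7} + 6840 \theta^{6} - 216 \theta^{5} - 12000 \theta^{4} + 48 \theta^{3} \sin{\left(3 \theta + \frac{\pi}{4} \right)} - 9072 \theta^{3} - 2560 \theta^{2} - 768 \theta \sin{\left(3 \theta + \frac{\pi}{4} \right)} - 256 \theta}{384 \theta - 768}.

Recover f(\theta) by differentiating a candidate F(\theta); any mismatch rules it out.
Check: d/d\theta[\frac{\theta^{11} - 20 \theta^{10} + 126 \theta^{9} - 60 \theta^{8} - 2223 \theta^{7} + 6840 \theta^{6} - 216 \theta^{5} - 12000 \theta^{4} + 48 \theta^{3} \sin{\left(3 \theta + \frac{\pi}{4} \right)} - 9072 \theta^{3} - 2560 \theta^{2} - 768 \theta \sin{\left(3 \theta + \frac{\pi}{4} \right)} - 256 \theta}{384 \theta - 768}] = \frac{5 \theta^{11} - 101 \theta^{10} + 704 \theta^{9} - 1344 \theta^{8} - 6189 \theta^{7} + 32661 \theta^{6} - 41472 \theta^{5} + 72 \theta^{4} \cos{\left(3 \theta + \frac{\pi}{4} \right)} - 16920 \theta^{4} + 48 \theta^{3} \sin{\left(3 \theta + \frac{\pi}{4} \right)} - 144 \theta^{3} \cos{\left(3 \theta + \frac{\pi}{4} \right)} + 38928 \theta^{3} - 144 \theta^{2} \sin{\left(3 \theta + \frac{\pi}{4} \right)} - 1152 \theta^{2} \cos{\left(3 \theta + \frac{\pi}{4} \right)} + 25936 \theta^{2} + 2304 \theta \cos{\left(3 \theta + \frac{\pi}{4} \right)} + 5120 \theta + 768 \sin{\left(3 \theta + \frac{\pi}{4} \right)} + 256}{192 \theta^{2} - 768 \theta + 768} = f(\theta).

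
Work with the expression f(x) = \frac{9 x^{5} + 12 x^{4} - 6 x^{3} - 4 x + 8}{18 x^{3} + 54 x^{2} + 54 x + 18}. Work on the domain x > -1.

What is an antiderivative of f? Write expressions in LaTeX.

An antiderivative is F(x) = \frac{6 x^{5} - 3 x^{4} + 2 x^{2} + 12 x - 2}{36 \left(x + 1\right)^{2}}.

f has the shape u'v + uv' for u = \frac{1}{3 \left(2 x + 2\right)^{2}} and v = 2 x^{5} - x^{4} + \frac{2 x^{2}}{3} + 4 x - \frac{2}{3} — it is the derivative of the product u*v.
Check: d/dx[\frac{6 x^{5} - 3 x^{4} + 2 x^{2} + 12 x - 2}{36 \left(x + 1\right)^{2}}] = \frac{9 x^{5} + 12 x^{4} - 6 x^{3} - 4 x + 8}{18 x^{3} + 54 x^{2} + 54 x + 18} = f(x).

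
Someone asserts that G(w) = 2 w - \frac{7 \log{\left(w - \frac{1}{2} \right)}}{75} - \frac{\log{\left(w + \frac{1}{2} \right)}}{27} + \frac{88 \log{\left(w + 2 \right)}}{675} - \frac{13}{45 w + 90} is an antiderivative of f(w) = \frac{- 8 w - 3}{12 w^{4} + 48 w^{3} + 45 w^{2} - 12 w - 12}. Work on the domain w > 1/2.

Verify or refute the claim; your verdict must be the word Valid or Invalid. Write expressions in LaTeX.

Invalid: d/dw[G] - f = 2, which is not 0.

d/dw[G] = \frac{24 w^{4} + 96 w^{3} + 90 w^{2} - 32 w - 27}{12 w^{4} + 48 w^{3} + 45 w^{2} - 12 w - 12}
d/dw[G] - f(w) = 2 != 0.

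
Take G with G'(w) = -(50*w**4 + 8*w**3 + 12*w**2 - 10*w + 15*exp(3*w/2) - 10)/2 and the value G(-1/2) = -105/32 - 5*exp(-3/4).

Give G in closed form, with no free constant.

G(w) = -5*w**5 - w**4 - 2*w**3 + 5*w**2/2 + 5*w - 5*exp(3*w/2) - 7/4

Any candidate G(w) must reproduce the stated G'(w) exactly.
A general antiderivative is -5*w**5 - w**4 - 2*w**3 + 5*w**2/2 + 5*w - 5*exp(3*w/2) - 3/4 + C.
The condition gives C = -105/32 - 5*exp(-3/4) - (-5*exp(-3/4) - 73/32) = -1.
So G(w) = -5*w**5 - w**4 - 2*w**3 + 5*w**2/2 + 5*w - 5*exp(3*w/2) - 7/4.
Check: d/dw[-5*w**5 - w**4 - 2*w**3 + 5*w**2/2 + 5*w - 5*exp(3*w/2) - 7/4] = -25*w**4 - 4*w**3 - 6*w**2 + 5*w - 15*exp(3*w/2)/2 + 5, which equals G'(w).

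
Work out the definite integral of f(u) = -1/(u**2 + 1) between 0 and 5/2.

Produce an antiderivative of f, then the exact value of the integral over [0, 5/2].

Antiderivative: F(u) = -atan(u); value = -atan(5/2)

A first test for any F(u): its u-derivative must equal f(u) identically.
F(u) = -atan(u) is an antiderivative of f.
Check: d/du[-atan(u)] = -1/(u**2 + 1) = f(u).
F(5/2) = -atan(5/2); F(0) = 0.
Integral = F(5/2) - F(0) = -atan(5/2).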